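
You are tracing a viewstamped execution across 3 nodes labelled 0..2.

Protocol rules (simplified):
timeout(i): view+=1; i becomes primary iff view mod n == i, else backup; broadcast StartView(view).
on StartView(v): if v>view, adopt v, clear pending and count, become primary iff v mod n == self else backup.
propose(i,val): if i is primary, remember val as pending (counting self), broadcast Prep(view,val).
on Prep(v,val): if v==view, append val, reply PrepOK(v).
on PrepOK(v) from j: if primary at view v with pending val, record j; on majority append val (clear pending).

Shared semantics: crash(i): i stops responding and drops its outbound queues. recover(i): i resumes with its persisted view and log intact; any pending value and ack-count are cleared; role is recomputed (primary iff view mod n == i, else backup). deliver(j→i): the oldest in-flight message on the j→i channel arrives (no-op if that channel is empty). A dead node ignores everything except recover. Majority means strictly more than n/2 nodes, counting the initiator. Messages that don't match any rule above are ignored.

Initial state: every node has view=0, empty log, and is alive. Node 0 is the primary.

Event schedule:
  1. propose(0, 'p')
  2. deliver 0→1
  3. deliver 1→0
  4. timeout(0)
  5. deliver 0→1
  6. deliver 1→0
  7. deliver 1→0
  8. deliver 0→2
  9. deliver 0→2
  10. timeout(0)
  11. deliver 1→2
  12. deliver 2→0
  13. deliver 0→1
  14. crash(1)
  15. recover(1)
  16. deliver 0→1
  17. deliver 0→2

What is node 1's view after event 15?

after 1 — propose(0,'p'): ·
after 2 — deliver 0→1: n1:back/v0/[p]
after 3 — deliver 1→0: n0:prim/v0/[p]
after 4 — timeout(0): n0:back/v1/[p]
after 5 — deliver 0→1: n1:prim/v1/[p]
after 6 — deliver 1→0: ·
after 7 — deliver 1→0: ·
after 8 — deliver 0→2: n2:back/v0/[p]
after 9 — deliver 0→2: n2:back/v1/[p]
after 10 — timeout(0): n0:back/v2/[p]
after 11 — deliver 1→2: ·
after 12 — deliver 2→0: ·
after 13 — deliver 0→1: n1:back/v2/[p]
after 14 — crash(1): n1:✗back/v2/[p]
after 15 — recover(1): n1:back/v2/[p]

2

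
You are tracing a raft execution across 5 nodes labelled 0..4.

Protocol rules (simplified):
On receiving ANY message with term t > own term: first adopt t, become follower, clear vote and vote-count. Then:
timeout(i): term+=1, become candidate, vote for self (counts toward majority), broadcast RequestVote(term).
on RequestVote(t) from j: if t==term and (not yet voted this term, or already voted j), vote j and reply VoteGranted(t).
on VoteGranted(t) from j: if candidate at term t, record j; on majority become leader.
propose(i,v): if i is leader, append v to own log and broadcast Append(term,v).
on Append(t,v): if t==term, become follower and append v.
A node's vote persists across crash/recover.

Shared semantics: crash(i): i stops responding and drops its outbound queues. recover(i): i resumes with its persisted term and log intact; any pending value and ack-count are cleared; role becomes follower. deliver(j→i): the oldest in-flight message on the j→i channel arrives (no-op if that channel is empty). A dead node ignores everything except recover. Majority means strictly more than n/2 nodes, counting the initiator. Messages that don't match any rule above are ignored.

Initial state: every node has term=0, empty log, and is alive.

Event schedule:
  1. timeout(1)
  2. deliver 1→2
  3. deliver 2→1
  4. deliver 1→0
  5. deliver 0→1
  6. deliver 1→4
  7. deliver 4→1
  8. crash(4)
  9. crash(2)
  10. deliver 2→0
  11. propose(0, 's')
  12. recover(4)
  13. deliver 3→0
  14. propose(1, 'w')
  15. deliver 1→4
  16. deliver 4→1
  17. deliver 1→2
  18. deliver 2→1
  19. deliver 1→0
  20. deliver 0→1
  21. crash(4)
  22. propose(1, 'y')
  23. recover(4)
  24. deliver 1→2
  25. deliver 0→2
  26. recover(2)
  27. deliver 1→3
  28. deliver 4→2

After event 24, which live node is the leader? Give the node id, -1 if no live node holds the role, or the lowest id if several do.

1

[1] timeout(1) → N1(cand t1 [-])
[2] deliver 1→2 → N2(foll t1 [-])
[3] deliver 2→1 → ∅
[4] deliver 1→0 → N0(foll t1 [-])
[5] deliver 0→1 → N1(lead t1 [-])
[6] deliver 1→4 → N4(foll t1 [-])
[7] deliver 4→1 → ∅
[8] crash(4) → N4(✗foll t1 [-])
[9] crash(2) → N2(✗foll t1 [-])
[10] deliver 2→0 → ∅
[11] propose(0,'s') → ∅
[12] recover(4) → N4(foll t1 [-])
[13] deliver 3→0 → ∅
[14] propose(1,'w') → N1(lead t1 [w])
[15] deliver 1→4 → N4(foll t1 [w])
[16] deliver 4→1 → ∅
[17] deliver 1→2 → ∅
[18] deliver 2→1 → ∅
[19] deliver 1→0 → N0(foll t1 [w])
[20] deliver 0→1 → ∅
[21] crash(4) → N4(✗foll t1 [w])
[22] propose(1,'y') → N1(lead t1 [w,y])
[23] recover(4) → N4(foll t1 [w])
[24] deliver 1→2 → ∅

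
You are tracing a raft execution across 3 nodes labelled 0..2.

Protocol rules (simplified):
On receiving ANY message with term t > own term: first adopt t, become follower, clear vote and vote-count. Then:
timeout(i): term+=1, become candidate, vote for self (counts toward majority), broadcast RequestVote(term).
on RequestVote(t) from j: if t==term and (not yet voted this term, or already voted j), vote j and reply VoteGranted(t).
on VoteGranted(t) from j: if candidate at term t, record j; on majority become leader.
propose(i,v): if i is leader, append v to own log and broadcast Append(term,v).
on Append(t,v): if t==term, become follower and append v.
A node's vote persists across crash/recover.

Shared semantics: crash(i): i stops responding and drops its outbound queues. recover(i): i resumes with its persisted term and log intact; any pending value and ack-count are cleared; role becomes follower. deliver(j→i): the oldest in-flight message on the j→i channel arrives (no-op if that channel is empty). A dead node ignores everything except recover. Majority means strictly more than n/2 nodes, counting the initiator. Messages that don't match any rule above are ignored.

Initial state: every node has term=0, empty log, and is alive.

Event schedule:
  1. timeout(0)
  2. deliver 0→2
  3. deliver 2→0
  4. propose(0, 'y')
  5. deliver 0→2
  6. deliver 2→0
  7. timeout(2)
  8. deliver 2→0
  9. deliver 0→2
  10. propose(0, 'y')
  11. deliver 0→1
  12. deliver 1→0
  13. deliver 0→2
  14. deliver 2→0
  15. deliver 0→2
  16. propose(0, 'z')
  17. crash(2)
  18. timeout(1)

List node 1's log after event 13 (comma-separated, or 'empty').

empty

e1 timeout(0): 0[cand,t=1,-]
e2 deliver 0→2: 2[foll,t=1,-]
e3 deliver 2→0: 0[lead,t=1,-]
e4 propose(0,'y'): 0[lead,t=1,y]
e5 deliver 0→2: 2[foll,t=1,y]
e6 deliver 2→0: ·
e7 timeout(2): 2[cand,t=2,y]
e8 deliver 2→0: 0[foll,t=2,y]
e9 deliver 0→2: 2[lead,t=2,y]
e10 propose(0,'y'): ·
e11 deliver 0→1: 1[foll,t=1,-]
e12 deliver 1→0: ·
e13 deliver 0→2: ·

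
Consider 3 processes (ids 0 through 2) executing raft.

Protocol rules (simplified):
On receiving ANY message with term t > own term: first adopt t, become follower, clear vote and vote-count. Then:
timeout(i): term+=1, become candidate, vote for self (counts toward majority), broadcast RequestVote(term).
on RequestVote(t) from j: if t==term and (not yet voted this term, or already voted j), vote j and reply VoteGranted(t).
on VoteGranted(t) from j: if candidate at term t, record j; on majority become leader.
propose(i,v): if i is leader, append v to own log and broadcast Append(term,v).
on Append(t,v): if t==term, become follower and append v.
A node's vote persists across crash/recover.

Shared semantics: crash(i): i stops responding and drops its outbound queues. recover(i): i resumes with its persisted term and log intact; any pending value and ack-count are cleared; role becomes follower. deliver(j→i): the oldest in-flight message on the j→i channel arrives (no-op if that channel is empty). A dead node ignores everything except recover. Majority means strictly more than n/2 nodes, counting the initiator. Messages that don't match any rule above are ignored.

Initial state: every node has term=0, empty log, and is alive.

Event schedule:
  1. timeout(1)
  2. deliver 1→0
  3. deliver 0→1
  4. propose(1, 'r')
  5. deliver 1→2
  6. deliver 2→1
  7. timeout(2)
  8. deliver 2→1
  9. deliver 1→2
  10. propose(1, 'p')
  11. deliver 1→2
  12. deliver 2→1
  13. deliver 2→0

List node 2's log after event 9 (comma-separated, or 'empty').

e1 timeout(1): 1[cand,t=1,-]
e2 deliver 1→0: 0[foll,t=1,-]
e3 deliver 0→1: 1[lead,t=1,-]
e4 propose(1,'r'): 1[lead,t=1,r]
e5 deliver 1→2: 2[foll,t=1,-]
e6 deliver 2→1: ·
e7 timeout(2): 2[cand,t=2,-]
e8 deliver 2→1: 1[foll,t=2,r]
e9 deliver 1→2: ·

empty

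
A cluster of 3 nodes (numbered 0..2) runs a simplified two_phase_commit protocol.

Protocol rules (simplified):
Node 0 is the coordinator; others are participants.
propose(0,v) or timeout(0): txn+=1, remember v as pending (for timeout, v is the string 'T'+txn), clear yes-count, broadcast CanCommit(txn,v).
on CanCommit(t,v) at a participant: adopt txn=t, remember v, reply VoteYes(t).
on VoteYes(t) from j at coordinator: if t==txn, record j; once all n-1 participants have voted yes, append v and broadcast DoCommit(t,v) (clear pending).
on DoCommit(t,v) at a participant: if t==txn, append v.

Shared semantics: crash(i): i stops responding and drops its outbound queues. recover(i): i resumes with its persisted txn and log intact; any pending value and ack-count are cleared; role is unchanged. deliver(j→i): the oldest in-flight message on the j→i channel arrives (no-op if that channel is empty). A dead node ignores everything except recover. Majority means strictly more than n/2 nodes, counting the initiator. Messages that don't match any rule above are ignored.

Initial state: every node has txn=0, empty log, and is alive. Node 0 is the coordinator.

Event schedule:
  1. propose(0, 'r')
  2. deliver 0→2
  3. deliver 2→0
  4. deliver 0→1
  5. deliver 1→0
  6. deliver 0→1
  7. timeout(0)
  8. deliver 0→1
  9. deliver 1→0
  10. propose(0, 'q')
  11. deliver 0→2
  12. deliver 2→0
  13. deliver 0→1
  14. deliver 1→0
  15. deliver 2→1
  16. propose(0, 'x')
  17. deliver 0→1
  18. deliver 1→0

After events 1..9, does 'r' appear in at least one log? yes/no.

[1] propose(0,'r') → N0(coor t1 [-])
[2] deliver 0→2 → N2(part t1 [-])
[3] deliver 2→0 → ∅
[4] deliver 0→1 → N1(part t1 [-])
[5] deliver 1→0 → N0(coor t1 [r])
[6] deliver 0→1 → N1(part t1 [r])
[7] timeout(0) → N0(coor t2 [r])
[8] deliver 0→1 → N1(part t2 [r])
[9] deliver 1→0 → ∅

yes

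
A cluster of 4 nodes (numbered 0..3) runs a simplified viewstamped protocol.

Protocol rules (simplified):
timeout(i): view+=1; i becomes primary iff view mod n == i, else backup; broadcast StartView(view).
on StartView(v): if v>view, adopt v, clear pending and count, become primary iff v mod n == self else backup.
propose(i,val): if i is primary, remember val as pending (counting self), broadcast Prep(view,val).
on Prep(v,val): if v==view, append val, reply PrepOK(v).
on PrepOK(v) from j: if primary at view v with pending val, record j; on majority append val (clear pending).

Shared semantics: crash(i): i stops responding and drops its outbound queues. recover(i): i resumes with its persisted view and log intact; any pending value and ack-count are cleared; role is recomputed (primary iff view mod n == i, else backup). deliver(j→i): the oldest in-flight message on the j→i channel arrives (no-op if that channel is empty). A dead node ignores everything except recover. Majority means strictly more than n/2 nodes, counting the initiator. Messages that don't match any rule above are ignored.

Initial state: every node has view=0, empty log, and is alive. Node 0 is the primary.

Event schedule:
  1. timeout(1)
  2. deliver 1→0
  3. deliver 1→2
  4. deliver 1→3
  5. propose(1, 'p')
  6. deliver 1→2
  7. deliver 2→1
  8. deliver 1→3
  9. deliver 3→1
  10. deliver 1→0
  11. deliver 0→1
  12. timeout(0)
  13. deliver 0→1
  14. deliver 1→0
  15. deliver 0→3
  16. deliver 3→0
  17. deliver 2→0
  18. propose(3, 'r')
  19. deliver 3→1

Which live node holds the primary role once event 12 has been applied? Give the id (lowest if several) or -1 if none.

1

e1 timeout(1): 1[prim,v=1,-]
e2 deliver 1→0: 0[back,v=1,-]
e3 deliver 1→2: 2[back,v=1,-]
e4 deliver 1→3: 3[back,v=1,-]
e5 propose(1,'p'): ·
e6 deliver 1→2: 2[back,v=1,p]
e7 deliver 2→1: ·
e8 deliver 1→3: 3[back,v=1,p]
e9 deliver 3→1: 1[prim,v=1,p]
e10 deliver 1→0: 0[back,v=1,p]
e11 deliver 0→1: ·
e12 timeout(0): 0[back,v=2,p]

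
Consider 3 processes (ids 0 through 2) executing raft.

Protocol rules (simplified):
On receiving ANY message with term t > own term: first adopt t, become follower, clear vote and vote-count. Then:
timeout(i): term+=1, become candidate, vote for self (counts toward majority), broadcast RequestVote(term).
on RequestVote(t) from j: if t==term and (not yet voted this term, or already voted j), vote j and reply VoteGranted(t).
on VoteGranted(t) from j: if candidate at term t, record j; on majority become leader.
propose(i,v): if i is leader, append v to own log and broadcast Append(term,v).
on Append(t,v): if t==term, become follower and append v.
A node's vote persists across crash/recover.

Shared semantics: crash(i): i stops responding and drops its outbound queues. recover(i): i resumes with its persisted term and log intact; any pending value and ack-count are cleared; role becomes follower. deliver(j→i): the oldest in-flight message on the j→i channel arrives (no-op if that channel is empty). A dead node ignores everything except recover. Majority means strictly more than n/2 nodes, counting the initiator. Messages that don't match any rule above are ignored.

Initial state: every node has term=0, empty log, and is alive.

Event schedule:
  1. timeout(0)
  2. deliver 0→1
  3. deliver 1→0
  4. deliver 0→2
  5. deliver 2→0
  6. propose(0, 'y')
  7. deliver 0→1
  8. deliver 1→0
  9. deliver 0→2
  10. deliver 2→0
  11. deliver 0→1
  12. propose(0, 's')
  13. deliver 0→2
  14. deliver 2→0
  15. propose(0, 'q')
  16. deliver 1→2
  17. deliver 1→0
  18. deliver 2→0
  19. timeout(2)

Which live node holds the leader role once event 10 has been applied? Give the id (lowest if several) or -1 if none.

1. timeout(0):  <0:cand t1 ->
2. deliver 0→1:  <1:foll t1 ->
3. deliver 1→0:  <0:lead t1 ->
4. deliver 0→2:  <2:foll t1 ->
5. deliver 2→0:  nop
6. propose(0,'y'):  <0:lead t1 y>
7. deliver 0→1:  <1:foll t1 y>
8. deliver 1→0:  nop
9. deliver 0→2:  <2:foll t1 y>
10. deliver 2→0:  nop

0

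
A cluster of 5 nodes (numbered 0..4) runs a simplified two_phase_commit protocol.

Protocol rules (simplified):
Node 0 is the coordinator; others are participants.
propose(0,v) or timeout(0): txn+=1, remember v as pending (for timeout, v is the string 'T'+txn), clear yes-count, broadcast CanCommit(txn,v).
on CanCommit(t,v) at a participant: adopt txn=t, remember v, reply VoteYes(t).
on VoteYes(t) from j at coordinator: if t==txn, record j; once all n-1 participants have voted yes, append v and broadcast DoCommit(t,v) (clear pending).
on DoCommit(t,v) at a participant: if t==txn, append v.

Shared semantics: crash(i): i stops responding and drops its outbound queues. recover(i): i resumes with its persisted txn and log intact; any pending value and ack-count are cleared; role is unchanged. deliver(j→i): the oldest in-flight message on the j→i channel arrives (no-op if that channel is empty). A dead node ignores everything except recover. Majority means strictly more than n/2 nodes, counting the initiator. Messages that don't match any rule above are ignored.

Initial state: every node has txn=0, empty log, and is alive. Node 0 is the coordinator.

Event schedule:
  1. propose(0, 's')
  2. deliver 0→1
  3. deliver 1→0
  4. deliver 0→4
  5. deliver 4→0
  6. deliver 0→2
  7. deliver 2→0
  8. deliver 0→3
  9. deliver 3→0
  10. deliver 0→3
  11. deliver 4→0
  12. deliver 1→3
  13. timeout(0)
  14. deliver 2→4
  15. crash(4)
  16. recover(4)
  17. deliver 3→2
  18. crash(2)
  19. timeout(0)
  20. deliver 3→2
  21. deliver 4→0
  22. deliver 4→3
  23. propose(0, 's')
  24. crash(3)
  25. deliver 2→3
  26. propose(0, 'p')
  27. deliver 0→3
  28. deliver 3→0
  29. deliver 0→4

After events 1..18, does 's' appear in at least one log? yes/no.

yes

[1] propose(0,'s') → N0(coor t1 [-])
[2] deliver 0→1 → N1(part t1 [-])
[3] deliver 1→0 → ∅
[4] deliver 0→4 → N4(part t1 [-])
[5] deliver 4→0 → ∅
[6] deliver 0→2 → N2(part t1 [-])
[7] deliver 2→0 → ∅
[8] deliver 0→3 → N3(part t1 [-])
[9] deliver 3→0 → N0(coor t1 [s])
[10] deliver 0→3 → N3(part t1 [s])
[11] deliver 4→0 → ∅
[12] deliver 1→3 → ∅
[13] timeout(0) → N0(coor t2 [s])
[14] deliver 2→4 → ∅
[15] crash(4) → N4(✗part t1 [-])
[16] recover(4) → N4(part t1 [-])
[17] deliver 3→2 → ∅
[18] crash(2) → N2(✗part t1 [-])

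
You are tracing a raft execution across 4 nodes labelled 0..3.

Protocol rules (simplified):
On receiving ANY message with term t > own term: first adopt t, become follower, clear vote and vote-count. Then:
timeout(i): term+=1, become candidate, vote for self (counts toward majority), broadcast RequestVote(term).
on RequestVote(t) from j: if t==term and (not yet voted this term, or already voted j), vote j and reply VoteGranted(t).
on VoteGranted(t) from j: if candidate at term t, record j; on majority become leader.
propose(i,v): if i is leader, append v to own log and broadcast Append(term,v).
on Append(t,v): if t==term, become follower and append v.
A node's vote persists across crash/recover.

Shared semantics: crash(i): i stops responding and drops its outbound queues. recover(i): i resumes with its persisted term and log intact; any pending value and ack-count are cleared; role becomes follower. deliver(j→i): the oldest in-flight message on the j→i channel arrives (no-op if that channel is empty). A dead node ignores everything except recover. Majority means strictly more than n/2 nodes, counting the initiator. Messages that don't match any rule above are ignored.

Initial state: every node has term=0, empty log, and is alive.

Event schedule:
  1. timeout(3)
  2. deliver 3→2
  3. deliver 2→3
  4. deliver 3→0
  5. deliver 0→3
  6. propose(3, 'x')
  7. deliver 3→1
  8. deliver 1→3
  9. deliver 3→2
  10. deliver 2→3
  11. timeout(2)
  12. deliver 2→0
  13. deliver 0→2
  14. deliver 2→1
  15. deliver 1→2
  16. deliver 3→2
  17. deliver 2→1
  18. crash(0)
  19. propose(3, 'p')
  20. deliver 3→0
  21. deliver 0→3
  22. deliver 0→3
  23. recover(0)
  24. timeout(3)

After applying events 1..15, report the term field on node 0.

1. timeout(3):  <3:cand t1 ->
2. deliver 3→2:  <2:foll t1 ->
3. deliver 2→3:  nop
4. deliver 3→0:  <0:foll t1 ->
5. deliver 0→3:  <3:lead t1 ->
6. propose(3,'x'):  <3:lead t1 x>
7. deliver 3→1:  <1:foll t1 ->
8. deliver 1→3:  nop
9. deliver 3→2:  <2:foll t1 x>
10. deliver 2→3:  nop
11. timeout(2):  <2:cand t2 x>
12. deliver 2→0:  <0:foll t2 ->
13. deliver 0→2:  nop
14. deliver 2→1:  <1:foll t2 ->
15. deliver 1→2:  <2:lead t2 x>

2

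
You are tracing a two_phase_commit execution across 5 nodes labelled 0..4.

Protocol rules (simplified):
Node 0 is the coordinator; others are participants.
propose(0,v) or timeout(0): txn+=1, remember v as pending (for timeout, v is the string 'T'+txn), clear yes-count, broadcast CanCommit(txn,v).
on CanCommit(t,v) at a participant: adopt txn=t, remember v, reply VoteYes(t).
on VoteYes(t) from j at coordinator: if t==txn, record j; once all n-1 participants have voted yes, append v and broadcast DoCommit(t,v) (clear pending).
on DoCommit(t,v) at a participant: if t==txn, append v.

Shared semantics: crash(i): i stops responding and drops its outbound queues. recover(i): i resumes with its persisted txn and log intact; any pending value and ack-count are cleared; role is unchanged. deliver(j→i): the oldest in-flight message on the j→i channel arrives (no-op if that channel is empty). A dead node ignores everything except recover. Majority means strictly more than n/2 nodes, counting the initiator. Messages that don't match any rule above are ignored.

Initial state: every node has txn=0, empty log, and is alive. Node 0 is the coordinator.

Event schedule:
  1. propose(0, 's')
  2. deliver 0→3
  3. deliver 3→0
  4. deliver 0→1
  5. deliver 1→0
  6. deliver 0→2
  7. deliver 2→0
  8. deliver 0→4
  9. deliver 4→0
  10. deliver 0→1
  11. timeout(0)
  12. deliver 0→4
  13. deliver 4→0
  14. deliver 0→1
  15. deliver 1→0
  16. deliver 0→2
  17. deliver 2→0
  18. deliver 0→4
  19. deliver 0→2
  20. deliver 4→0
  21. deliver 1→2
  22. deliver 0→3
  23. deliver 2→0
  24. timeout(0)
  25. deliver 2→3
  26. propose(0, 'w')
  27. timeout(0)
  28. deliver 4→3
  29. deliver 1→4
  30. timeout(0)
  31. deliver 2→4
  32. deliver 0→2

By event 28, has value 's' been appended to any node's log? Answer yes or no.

1. propose(0,'s'):  <0:coor t1 ->
2. deliver 0→3:  <3:part t1 ->
3. deliver 3→0:  nop
4. deliver 0→1:  <1:part t1 ->
5. deliver 1→0:  nop
6. deliver 0→2:  <2:part t1 ->
7. deliver 2→0:  nop
8. deliver 0→4:  <4:part t1 ->
9. deliver 4→0:  <0:coor t1 s>
10. deliver 0→1:  <1:part t1 s>
11. timeout(0):  <0:coor t2 s>
12. deliver 0→4:  <4:part t1 s>
13. deliver 4→0:  nop
14. deliver 0→1:  <1:part t2 s>
15. deliver 1→0:  nop
16. deliver 0→2:  <2:part t1 s>
17. deliver 2→0:  nop
18. deliver 0→4:  <4:part t2 s>
19. deliver 0→2:  <2:part t2 s>
20. deliver 4→0:  nop
21. deliver 1→2:  nop
22. deliver 0→3:  <3:part t1 s>
23. deliver 2→0:  nop
24. timeout(0):  <0:coor t3 s>
25. deliver 2→3:  nop
26. propose(0,'w'):  <0:coor t4 s>
27. timeout(0):  <0:coor t5 s>
28. deliver 4→3:  nop

yes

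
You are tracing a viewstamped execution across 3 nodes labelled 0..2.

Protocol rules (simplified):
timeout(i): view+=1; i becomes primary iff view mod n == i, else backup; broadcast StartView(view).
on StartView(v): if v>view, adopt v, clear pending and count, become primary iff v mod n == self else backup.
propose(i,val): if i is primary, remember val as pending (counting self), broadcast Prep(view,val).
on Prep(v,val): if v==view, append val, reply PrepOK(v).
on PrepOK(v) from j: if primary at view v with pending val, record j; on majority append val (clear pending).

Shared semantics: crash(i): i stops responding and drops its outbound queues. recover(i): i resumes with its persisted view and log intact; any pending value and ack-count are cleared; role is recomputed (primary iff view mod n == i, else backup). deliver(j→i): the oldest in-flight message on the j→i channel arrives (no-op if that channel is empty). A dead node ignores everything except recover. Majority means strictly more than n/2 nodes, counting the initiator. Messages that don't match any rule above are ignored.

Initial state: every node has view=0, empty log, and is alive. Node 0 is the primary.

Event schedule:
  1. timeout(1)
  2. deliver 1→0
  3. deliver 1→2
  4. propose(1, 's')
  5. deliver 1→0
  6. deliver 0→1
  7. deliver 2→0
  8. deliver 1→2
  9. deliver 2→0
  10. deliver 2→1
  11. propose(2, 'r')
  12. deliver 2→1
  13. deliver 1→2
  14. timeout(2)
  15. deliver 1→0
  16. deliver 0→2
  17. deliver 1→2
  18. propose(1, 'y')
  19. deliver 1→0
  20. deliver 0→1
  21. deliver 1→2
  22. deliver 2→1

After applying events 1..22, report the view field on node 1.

2

after 1 — timeout(1): n1:prim/v1/[-]
after 2 — deliver 1→0: n0:back/v1/[-]
after 3 — deliver 1→2: n2:back/v1/[-]
after 4 — propose(1,'s'): ·
after 5 — deliver 1→0: n0:back/v1/[s]
after 6 — deliver 0→1: n1:prim/v1/[s]
after 7 — deliver 2→0: ·
after 8 — deliver 1→2: n2:back/v1/[s]
after 9 — deliver 2→0: ·
after 10 — deliver 2→1: ·
after 11 — propose(2,'r'): ·
after 12 — deliver 2→1: ·
after 13 — deliver 1→2: ·
after 14 — timeout(2): n2:prim/v2/[s]
after 15 — deliver 1→0: ·
after 16 — deliver 0→2: ·
after 17 — deliver 1→2: ·
after 18 — propose(1,'y'): ·
after 19 — deliver 1→0: n0:back/v1/[s,y]
after 20 — deliver 0→1: n1:prim/v1/[s,y]
after 21 — deliver 1→2: ·
after 22 — deliver 2→1: n1:back/v2/[s,y]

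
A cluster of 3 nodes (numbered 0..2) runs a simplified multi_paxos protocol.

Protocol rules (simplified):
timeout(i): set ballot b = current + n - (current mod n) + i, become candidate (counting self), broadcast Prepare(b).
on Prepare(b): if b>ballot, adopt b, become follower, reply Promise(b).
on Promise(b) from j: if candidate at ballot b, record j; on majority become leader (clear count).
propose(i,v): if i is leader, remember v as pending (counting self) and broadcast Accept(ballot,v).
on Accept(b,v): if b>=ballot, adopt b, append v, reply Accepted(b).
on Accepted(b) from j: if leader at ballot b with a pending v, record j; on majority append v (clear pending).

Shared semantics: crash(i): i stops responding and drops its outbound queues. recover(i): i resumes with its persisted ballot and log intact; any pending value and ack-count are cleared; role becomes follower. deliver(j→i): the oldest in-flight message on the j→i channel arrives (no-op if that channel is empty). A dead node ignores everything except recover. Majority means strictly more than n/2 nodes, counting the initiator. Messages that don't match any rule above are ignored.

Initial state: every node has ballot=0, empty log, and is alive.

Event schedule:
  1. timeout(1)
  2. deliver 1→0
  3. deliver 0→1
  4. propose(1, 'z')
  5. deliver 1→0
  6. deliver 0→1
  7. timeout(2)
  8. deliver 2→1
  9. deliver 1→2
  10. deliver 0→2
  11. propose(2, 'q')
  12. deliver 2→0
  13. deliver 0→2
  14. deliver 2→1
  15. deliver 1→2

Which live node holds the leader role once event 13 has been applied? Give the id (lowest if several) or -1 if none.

1. timeout(1):  <1:cand b4 ->
2. deliver 1→0:  <0:foll b4 ->
3. deliver 0→1:  <1:lead b4 ->
4. propose(1,'z'):  nop
5. deliver 1→0:  <0:foll b4 z>
6. deliver 0→1:  <1:lead b4 z>
7. timeout(2):  <2:cand b5 ->
8. deliver 2→1:  <1:foll b5 z>
9. deliver 1→2:  nop
10. deliver 0→2:  nop
11. propose(2,'q'):  nop
12. deliver 2→0:  <0:foll b5 z>
13. deliver 0→2:  <2:lead b5 ->

2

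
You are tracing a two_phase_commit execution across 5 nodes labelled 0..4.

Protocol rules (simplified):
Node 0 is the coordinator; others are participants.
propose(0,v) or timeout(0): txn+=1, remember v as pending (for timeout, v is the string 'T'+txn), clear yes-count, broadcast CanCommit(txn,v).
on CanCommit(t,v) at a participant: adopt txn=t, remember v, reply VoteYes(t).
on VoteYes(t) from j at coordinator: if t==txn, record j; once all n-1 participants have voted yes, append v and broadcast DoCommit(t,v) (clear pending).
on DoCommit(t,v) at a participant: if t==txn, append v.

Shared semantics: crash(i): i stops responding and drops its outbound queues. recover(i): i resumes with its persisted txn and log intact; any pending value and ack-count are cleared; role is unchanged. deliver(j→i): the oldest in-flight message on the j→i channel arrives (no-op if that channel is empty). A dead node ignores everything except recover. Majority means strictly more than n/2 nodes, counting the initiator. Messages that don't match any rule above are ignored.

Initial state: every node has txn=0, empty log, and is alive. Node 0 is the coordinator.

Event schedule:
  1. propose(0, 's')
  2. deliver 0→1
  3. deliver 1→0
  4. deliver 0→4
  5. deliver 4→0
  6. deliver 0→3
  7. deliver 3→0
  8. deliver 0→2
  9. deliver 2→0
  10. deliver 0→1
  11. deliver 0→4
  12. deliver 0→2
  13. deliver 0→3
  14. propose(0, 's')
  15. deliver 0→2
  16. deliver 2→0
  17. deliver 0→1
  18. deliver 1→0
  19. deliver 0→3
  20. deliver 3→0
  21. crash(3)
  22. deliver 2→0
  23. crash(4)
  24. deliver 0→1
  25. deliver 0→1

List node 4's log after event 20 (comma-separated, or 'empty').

s

step 1 propose(0,'s'): 0={coor,t=1,log=-}
step 2 deliver 0→1: 1={part,t=1,log=-}
step 3 deliver 1→0: —
step 4 deliver 0→4: 4={part,t=1,log=-}
step 5 deliver 4→0: —
step 6 deliver 0→3: 3={part,t=1,log=-}
step 7 deliver 3→0: —
step 8 deliver 0→2: 2={part,t=1,log=-}
step 9 deliver 2→0: 0={coor,t=1,log=s}
step 10 deliver 0→1: 1={part,t=1,log=s}
step 11 deliver 0→4: 4={part,t=1,log=s}
step 12 deliver 0→2: 2={part,t=1,log=s}
step 13 deliver 0→3: 3={part,t=1,log=s}
step 14 propose(0,'s'): 0={coor,t=2,log=s}
step 15 deliver 0→2: 2={part,t=2,log=s}
step 16 deliver 2→0: —
step 17 deliver 0→1: 1={part,t=2,log=s}
step 18 deliver 1→0: —
step 19 deliver 0→3: 3={part,t=2,log=s}
step 20 deliver 3→0: —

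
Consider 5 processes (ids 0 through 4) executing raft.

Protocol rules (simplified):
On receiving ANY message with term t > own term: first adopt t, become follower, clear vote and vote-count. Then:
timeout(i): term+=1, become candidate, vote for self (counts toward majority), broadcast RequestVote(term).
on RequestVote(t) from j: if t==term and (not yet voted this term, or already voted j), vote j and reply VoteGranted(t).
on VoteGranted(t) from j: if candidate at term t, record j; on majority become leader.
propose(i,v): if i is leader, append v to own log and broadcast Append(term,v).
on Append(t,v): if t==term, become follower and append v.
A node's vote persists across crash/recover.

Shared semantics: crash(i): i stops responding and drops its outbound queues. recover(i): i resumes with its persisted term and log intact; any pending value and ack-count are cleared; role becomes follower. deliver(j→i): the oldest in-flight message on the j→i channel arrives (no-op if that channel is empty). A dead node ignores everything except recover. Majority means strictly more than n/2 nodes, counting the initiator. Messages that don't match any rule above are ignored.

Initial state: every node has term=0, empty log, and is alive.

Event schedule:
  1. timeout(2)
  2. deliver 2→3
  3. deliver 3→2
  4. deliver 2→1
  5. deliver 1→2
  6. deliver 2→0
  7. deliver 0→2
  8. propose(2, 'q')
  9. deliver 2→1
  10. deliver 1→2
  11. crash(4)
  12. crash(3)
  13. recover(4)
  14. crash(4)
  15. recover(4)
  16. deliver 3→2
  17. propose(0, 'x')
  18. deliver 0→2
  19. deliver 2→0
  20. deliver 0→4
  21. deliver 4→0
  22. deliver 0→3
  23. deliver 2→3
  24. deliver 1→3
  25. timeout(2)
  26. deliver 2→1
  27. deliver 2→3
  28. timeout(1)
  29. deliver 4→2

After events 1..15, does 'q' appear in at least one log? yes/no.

yes

after 1 — timeout(2): n2:cand/t1/[-]
after 2 — deliver 2→3: n3:foll/t1/[-]
after 3 — deliver 3→2: ·
after 4 — deliver 2→1: n1:foll/t1/[-]
after 5 — deliver 1→2: n2:lead/t1/[-]
after 6 — deliver 2→0: n0:foll/t1/[-]
after 7 — deliver 0→2: ·
after 8 — propose(2,'q'): n2:lead/t1/[q]
after 9 — deliver 2→1: n1:foll/t1/[q]
after 10 — deliver 1→2: ·
after 11 — crash(4): n4:✗foll/t0/[-]
after 12 — crash(3): n3:✗foll/t1/[-]
after 13 — recover(4): n4:foll/t0/[-]
after 14 — crash(4): n4:✗foll/t0/[-]
after 15 — recover(4): n4:foll/t0/[-]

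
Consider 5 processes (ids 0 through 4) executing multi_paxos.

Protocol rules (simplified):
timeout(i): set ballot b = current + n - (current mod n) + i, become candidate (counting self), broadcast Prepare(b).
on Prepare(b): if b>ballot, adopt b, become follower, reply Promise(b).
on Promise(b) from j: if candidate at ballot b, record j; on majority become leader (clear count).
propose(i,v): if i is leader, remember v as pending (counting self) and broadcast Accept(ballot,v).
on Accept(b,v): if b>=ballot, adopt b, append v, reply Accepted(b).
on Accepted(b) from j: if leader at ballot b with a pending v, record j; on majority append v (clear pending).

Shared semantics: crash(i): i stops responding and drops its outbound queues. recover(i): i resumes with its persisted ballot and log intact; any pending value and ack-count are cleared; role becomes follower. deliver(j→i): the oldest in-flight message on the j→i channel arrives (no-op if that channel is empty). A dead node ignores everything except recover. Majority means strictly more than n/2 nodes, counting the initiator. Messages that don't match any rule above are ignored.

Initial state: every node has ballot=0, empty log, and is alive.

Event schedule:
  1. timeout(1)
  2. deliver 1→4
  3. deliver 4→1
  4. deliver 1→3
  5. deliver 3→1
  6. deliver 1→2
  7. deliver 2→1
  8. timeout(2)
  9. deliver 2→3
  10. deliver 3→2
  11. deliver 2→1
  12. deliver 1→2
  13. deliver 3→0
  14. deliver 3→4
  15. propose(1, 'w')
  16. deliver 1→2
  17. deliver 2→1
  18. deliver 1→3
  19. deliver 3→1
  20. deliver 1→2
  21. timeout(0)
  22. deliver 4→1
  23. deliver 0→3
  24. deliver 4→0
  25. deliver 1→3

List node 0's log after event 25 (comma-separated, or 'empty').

empty

e1 timeout(1): 1[cand,b=6,-]
e2 deliver 1→4: 4[foll,b=6,-]
e3 deliver 4→1: ·
e4 deliver 1→3: 3[foll,b=6,-]
e5 deliver 3→1: 1[lead,b=6,-]
e6 deliver 1→2: 2[foll,b=6,-]
e7 deliver 2→1: ·
e8 timeout(2): 2[cand,b=12,-]
e9 deliver 2→3: 3[foll,b=12,-]
e10 deliver 3→2: ·
e11 deliver 2→1: 1[foll,b=12,-]
e12 deliver 1→2: 2[lead,b=12,-]
e13 deliver 3→0: ·
e14 deliver 3→4: ·
e15 propose(1,'w'): ·
e16 deliver 1→2: ·
e17 deliver 2→1: ·
e18 deliver 1→3: ·
e19 deliver 3→1: ·
e20 deliver 1→2: ·
e21 timeout(0): 0[cand,b=5,-]
e22 deliver 4→1: ·
e23 deliver 0→3: ·
e24 deliver 4→0: ·
e25 deliver 1→3: ·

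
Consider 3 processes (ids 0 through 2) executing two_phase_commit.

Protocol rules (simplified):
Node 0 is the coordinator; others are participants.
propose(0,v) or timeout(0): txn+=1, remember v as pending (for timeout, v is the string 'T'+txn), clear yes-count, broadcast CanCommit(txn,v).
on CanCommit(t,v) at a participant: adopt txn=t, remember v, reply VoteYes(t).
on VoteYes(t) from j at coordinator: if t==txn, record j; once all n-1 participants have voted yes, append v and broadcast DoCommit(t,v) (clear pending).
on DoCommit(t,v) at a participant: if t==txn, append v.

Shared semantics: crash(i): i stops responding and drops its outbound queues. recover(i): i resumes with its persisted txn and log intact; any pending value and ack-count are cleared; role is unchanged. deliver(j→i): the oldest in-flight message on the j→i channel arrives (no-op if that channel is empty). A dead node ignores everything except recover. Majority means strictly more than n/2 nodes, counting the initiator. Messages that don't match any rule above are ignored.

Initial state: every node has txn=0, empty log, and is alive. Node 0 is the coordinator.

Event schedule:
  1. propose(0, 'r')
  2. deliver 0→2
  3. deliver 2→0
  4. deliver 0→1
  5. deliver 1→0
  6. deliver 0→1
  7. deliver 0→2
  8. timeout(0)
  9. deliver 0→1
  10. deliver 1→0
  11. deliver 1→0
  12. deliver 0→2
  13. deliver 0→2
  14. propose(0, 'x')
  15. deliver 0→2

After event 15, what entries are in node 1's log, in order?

r

[1] propose(0,'r') → N0(coor t1 [-])
[2] deliver 0→2 → N2(part t1 [-])
[3] deliver 2→0 → ∅
[4] deliver 0→1 → N1(part t1 [-])
[5] deliver 1→0 → N0(coor t1 [r])
[6] deliver 0→1 → N1(part t1 [r])
[7] deliver 0→2 → N2(part t1 [r])
[8] timeout(0) → N0(coor t2 [r])
[9] deliver 0→1 → N1(part t2 [r])
[10] deliver 1→0 → ∅
[11] deliver 1→0 → ∅
[12] deliver 0→2 → N2(part t2 [r])
[13] deliver 0→2 → ∅
[14] propose(0,'x') → N0(coor t3 [r])
[15] deliver 0→2 → N2(part t3 [r])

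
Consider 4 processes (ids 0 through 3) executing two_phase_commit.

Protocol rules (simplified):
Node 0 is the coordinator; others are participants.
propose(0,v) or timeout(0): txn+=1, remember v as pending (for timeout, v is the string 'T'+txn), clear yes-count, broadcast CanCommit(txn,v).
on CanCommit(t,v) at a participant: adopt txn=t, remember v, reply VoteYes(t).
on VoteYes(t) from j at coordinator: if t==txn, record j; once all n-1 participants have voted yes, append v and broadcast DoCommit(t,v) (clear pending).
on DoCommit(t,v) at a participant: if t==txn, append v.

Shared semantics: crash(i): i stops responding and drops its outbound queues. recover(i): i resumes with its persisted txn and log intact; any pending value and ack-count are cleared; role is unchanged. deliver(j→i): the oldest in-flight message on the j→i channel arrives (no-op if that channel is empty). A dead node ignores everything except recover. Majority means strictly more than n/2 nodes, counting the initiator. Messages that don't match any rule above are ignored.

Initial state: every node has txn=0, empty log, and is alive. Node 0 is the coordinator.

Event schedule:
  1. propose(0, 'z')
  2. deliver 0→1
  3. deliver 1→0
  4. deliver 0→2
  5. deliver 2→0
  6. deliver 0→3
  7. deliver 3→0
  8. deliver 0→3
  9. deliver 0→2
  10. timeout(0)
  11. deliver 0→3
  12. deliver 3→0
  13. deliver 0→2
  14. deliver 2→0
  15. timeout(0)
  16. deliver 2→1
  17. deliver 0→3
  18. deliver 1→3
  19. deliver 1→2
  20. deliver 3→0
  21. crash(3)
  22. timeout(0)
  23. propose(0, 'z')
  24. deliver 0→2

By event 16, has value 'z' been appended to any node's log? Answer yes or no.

[1] propose(0,'z') → N0(coor t1 [-])
[2] deliver 0→1 → N1(part t1 [-])
[3] deliver 1→0 → ∅
[4] deliver 0→2 → N2(part t1 [-])
[5] deliver 2→0 → ∅
[6] deliver 0→3 → N3(part t1 [-])
[7] deliver 3→0 → N0(coor t1 [z])
[8] deliver 0→3 → N3(part t1 [z])
[9] deliver 0→2 → N2(part t1 [z])
[10] timeout(0) → N0(coor t2 [z])
[11] deliver 0→3 → N3(part t2 [z])
[12] deliver 3→0 → ∅
[13] deliver 0→2 → N2(part t2 [z])
[14] deliver 2→0 → ∅
[15] timeout(0) → N0(coor t3 [z])
[16] deliver 2→1 → ∅

yes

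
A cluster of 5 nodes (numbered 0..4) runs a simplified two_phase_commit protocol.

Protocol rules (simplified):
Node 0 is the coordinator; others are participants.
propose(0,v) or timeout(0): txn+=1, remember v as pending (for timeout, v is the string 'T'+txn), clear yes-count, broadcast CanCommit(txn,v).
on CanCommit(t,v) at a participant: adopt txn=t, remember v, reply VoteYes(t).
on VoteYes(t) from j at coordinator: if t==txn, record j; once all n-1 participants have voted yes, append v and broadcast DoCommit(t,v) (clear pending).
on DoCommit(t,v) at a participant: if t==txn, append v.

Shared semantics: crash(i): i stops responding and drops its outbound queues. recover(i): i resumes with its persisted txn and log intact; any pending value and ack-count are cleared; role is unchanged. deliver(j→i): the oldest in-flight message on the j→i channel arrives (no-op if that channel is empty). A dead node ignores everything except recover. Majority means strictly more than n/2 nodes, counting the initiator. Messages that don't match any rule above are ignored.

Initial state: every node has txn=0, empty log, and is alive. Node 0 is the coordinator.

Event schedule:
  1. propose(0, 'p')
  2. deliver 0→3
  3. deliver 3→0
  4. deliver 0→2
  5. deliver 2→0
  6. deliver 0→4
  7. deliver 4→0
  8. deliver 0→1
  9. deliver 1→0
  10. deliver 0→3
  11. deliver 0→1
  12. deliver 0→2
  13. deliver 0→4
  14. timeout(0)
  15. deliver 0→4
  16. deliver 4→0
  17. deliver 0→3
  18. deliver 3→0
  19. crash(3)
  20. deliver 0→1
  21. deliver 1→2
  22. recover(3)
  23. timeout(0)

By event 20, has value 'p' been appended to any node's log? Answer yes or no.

yes

[1] propose(0,'p') → N0(coor t1 [-])
[2] deliver 0→3 → N3(part t1 [-])
[3] deliver 3→0 → ∅
[4] deliver 0→2 → N2(part t1 [-])
[5] deliver 2→0 → ∅
[6] deliver 0→4 → N4(part t1 [-])
[7] deliver 4→0 → ∅
[8] deliver 0→1 → N1(part t1 [-])
[9] deliver 1→0 → N0(coor t1 [p])
[10] deliver 0→3 → N3(part t1 [p])
[11] deliver 0→1 → N1(part t1 [p])
[12] deliver 0→2 → N2(part t1 [p])
[13] deliver 0→4 → N4(part t1 [p])
[14] timeout(0) → N0(coor t2 [p])
[15] deliver 0→4 → N4(part t2 [p])
[16] deliver 4→0 → ∅
[17] deliver 0→3 → N3(part t2 [p])
[18] deliver 3→0 → ∅
[19] crash(3) → N3(✗part t2 [p])
[20] deliver 0→1 → N1(part t2 [p])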